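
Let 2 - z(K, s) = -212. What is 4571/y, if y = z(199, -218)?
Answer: 4571/214 ≈ 21.360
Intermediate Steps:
z(K, s) = 214 (z(K, s) = 2 - 1*(-212) = 2 + 212 = 214)
y = 214
4571/y = 4571/214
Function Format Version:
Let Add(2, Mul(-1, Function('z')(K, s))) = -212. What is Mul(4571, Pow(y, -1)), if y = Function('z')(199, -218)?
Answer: Rational(4571, 214) ≈ 21.360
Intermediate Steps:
Function('z')(K, s) = 214 (Function('z')(K, s) = Add(2, Mul(-1, -212)) = Add(2, 212) = 214)
y = 214
Mul(4571, Pow(y, -1)) = Mul(4571, Pow(214, -1)) = Mul(4571, Rational(1, 214)) = Rational(4571, 214)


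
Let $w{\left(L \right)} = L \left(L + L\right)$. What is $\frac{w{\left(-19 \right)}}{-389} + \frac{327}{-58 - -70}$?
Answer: $\frac{39513}{1556} \approx 25.394$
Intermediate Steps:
$w{\left(L \right)} = 2 L^{2}$ ($w{\left(L \right)} = L 2 L = 2 L^{2}$)
$\frac{w{\left(-19 \right)}}{-389} + \frac{327}{-58 - -70} = \frac{2 \left(-19\right)^{2}}{-389} + \frac{327}{-58 - -70} = 2 \cdot 361 \left(- \frac{1}{389}\right) + \frac{327}{-58 + 70} = 722 \left(- \frac{1}{389}\right) + \frac{327}{12} = - \frac{722}{389} + 327 \cdot \frac{1}{12} = - \frac{722}{389} + \frac{109}{4} = \frac{39513}{1556}$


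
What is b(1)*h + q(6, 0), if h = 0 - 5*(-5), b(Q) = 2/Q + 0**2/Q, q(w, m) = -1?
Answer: 49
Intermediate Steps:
b(Q) = 2/Q (b(Q) = 2/Q + 0/Q = 2/Q + 0 = 2/Q)
h = 25 (h = 0 + 25 = 25)
b(1)*h + q(6, 0) = (2/1)*25 - 1 = (2*1)*25 - 1 = 2*25 - 1 = 50 - 1 = 49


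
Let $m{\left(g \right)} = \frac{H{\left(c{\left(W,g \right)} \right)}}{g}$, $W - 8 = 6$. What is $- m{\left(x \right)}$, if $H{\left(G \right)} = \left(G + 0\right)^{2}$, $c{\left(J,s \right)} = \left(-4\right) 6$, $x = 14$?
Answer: $- \frac{288}{7} \approx -41.143$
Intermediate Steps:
$W = 14$ ($W = 8 + 6 = 14$)
$c{\left(J,s \right)} = -24$
$H{\left(G \right)} = G^{2}$
$m{\left(g \right)} = \frac{576}{g}$ ($m{\left(g \right)} = \frac{\left(-24\right)^{2}}{g} = \frac{576}{g}$)
$- m{\left(x \right)} = - \frac{576}{14} = \left(-1\right) \frac{288}{7} = - \frac{288}{7}$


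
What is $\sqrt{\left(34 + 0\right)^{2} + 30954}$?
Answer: $13 \sqrt{190} \approx 179.19$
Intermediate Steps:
$\sqrt{\left(34 + 0\right)^{2} + 30954} = \sqrt{34^{2} + 30954} = \sqrt{1156 + 30954} = \sqrt{32110} = 13 \sqrt{190}$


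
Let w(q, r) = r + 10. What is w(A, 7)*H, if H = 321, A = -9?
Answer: 5457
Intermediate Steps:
w(q, r) = 10 + r
w(A, 7)*H = (10 + 7)*321 = 17*321 = 5457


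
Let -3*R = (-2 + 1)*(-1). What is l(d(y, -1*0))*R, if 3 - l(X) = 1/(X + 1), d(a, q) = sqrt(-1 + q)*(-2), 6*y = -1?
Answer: -14/15 + 2*I/15 ≈ -0.93333 + 0.13333*I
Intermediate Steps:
R = -1/3 (R = -(-2 + 1)*(-1)/3 = -(-1)*(-1)/3 = -1/3*1 = -1/3 ≈ -0.33333)
y = -1/6 (y = (1/6)*(-1) = -1/6 ≈ -0.16667)
d(a, q) = -2*sqrt(-1 + q)
l(X) = 3 - 1/(1 + X) (l(X) = 3 - 1/(X + 1) = 3 - 1/(1 + X))
l(d(y, -1*0))*R = ((2 + 3*(-2*sqrt(-1 - 1*0)))/(1 - 2*sqrt(-1 - 1*0)))*(-1/3) = ((2 + 3*(-2*sqrt(-1 + 0)))/(1 - 2*sqrt(-1 + 0)))*(-1/3) = ((2 + 3*(-2*I))/(1 - 2*I))*(-1/3) = (((1 + 2*I)/5)*(2 - 6*I))*(-1/3) = ((1 + 2*I)*(2 - 6*I)/5)*(-1/3) = -(1 + 2*I)*(2 - 6*I)/15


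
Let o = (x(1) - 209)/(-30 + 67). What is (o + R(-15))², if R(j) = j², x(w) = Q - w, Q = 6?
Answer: 65950641/1369 ≈ 48174.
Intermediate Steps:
x(w) = 6 - w
o = -204/37 (o = ((6 - 1*1) - 209)/(-30 + 67) = ((6 - 1) - 209)/37 = (5 - 209)*(1/37) = -204*1/37 = -204/37 ≈ -5.5135)
(o + R(-15))² = (-204/37 + (-15)²)² = (-204/37 + 225)² = (8121/37)² = 65950641/1369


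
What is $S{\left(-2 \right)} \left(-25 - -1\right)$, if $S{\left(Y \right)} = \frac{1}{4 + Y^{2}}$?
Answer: $-3$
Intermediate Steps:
$S{\left(-2 \right)} \left(-25 - -1\right) = \frac{-25 - -1}{4 + \left(-2\right)^{2}} = \frac{-25 + 1}{4 + 4} = \frac{1}{8} \left(-24\right) = -3$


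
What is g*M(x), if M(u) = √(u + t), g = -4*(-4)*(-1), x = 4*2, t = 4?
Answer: -32*√3 ≈ -55.426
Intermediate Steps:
x = 8
g = -16 (g = 16*(-1) = -16)
M(u) = √(4 + u) (M(u) = √(u + 4) = √(4 + u))
g*M(x) = -16*√(4 + 8) = -32*√3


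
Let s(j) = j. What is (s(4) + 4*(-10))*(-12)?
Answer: 432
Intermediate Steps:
(s(4) + 4*(-10))*(-12) = (4 + 4*(-10))*(-12) = (4 - 40)*(-12) = -36*(-12) = 432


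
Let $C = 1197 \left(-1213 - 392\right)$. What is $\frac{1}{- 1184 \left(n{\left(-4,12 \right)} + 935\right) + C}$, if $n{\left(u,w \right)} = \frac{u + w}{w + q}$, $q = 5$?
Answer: $- \frac{17}{51489297} \approx -3.3017 \cdot 10^{-7}$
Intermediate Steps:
$n{\left(u,w \right)} = \frac{u + w}{5 + w}$ ($n{\left(u,w \right)} = \frac{u + w}{w + 5} = \frac{u + w}{5 + w}$)
$C = -1921185$ ($C = 1197 \left(-1605\right) = -1921185$)
$\frac{1}{- 1184 \left(n{\left(-4,12 \right)} + 935\right) + C} = \frac{1}{- 1184 \left(\frac{-4 + 12}{5 + 12} + 935\right) - 1921185} = \frac{1}{- 1184 \left(\frac{1}{17} \cdot 8 + 935\right) - 1921185} = \frac{1}{- 1184 \left(\frac{8}{17} + 935\right) - 1921185} = \frac{1}{\left(-1184\right) \frac{15903}{17} - 1921185} = \frac{1}{- \frac{18829152}{17} - 1921185} = \frac{1}{- \frac{51489297}{17}} = - \frac{17}{51489297}$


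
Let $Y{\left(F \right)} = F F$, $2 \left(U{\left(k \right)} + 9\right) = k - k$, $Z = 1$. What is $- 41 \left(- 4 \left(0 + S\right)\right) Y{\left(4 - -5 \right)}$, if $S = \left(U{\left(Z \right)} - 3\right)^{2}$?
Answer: $1912896$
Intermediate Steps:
$U{\left(k \right)} = -9$ ($U{\left(k \right)} = -9 + \frac{k - k}{2} = -9 + \frac{1}{2} \cdot 0 = -9 + 0 = -9$)
$S = 144$ ($S = \left(-9 - 3\right)^{2} = \left(-12\right)^{2} = 144$)
$Y{\left(F \right)} = F^{2}$
$- 41 \left(- 4 \left(0 + S\right)\right) Y{\left(4 - -5 \right)} = - 41 \left(- 4 \left(0 + 144\right)\right) \left(4 - -5\right)^{2} = - 41 \left(\left(-4\right) 144\right) \left(4 + 5\right)^{2} = \left(-41\right) \left(-576\right) 9^{2} = 23616 \cdot 81 = 1912896$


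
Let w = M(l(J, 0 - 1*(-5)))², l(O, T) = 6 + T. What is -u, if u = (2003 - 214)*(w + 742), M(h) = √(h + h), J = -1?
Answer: -1366796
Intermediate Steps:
M(h) = √2*√h (M(h) = √(2*h) = √2*√h)
w = 22 (w = (√2*√(6 + (0 - 1*(-5))))² = (√2*√(6 + (0 + 5)))² = (√2*√(6 + 5))² = (√2*√11)² = (√22)² = 22)
u = 1366796 (u = (2003 - 214)*(22 + 742) = 1789*764 = 1366796)
-u = -1*1366796 = -1366796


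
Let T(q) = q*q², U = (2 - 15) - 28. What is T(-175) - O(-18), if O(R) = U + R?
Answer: -5359316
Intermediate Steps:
U = -41 (U = -13 - 28 = -41)
T(q) = q³
O(R) = -41 + R
T(-175) - O(-18) = (-175)³ - (-41 - 18) = -5359375 - 1*(-59) = -5359375 + 59 = -5359316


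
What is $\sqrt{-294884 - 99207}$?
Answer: $i \sqrt{394091} \approx 627.77 i$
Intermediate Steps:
$\sqrt{-294884 - 99207} = \sqrt{-394091} = i \sqrt{394091}$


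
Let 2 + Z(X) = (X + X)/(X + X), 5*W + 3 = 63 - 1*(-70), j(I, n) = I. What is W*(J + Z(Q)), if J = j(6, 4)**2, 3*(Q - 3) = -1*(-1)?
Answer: 910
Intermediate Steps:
Q = 10/3 (Q = 3 + (-1*(-1))/3 = 3 + (1/3)*1 = 3 + 1/3 = 10/3 ≈ 3.3333)
J = 36 (J = 6**2 = 36)
W = 26 (W = -3/5 + (63 - 1*(-70))/5 = -3/5 + (63 + 70)/5 = -3/5 + (1/5)*133 = -3/5 + 133/5 = 26)
Z(X) = -1 (Z(X) = -2 + (X + X)/(X + X) = -2 + (2*X)/((2*X)) = -2 + (2*X)*(1/(2*X)) = -2 + 1 = -1)
W*(J + Z(Q)) = 26*(36 - 1) = 26*35 = 910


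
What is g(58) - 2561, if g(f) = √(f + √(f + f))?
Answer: -2561 + √(58 + 2*√29) ≈ -2552.7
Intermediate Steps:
g(f) = √(f + √2*√f) (g(f) = √(f + √(2*f)) = √(f + √2*√f))
g(58) - 2561 = √(58 + √2*√58) - 2561 = √(58 + 2*√29) - 2561 = -2561 + √(58 + 2*√29)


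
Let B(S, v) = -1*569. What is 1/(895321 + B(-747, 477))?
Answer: 1/894752 ≈ 1.1176e-6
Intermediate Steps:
B(S, v) = -569
1/(895321 + B(-747, 477)) = 1/(895321 - 569) = 1/894752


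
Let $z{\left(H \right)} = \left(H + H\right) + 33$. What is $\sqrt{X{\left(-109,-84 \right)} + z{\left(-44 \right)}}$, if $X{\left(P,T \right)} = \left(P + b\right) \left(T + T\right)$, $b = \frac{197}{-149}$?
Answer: $\frac{\sqrt{410254961}}{149} \approx 135.94$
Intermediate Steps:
$b = - \frac{197}{149}$ ($b = 197 \left(- \frac{1}{149}\right) = - \frac{197}{149} \approx -1.3221$)
$X{\left(P,T \right)} = 2 T \left(- \frac{197}{149} + P\right)$ ($X{\left(P,T \right)} = \left(P - \frac{197}{149}\right) \left(T + T\right) = \left(- \frac{197}{149} + P\right) 2 T = 2 T \left(- \frac{197}{149} + P\right)$)
$z{\left(H \right)} = 33 + 2 H$ ($z{\left(H \right)} = 2 H + 33 = 33 + 2 H$)
$\sqrt{X{\left(-109,-84 \right)} + z{\left(-44 \right)}} = \sqrt{\frac{2}{149} \left(-84\right) \left(-197 + 149 \left(-109\right)\right) + \left(33 + 2 \left(-44\right)\right)} = \sqrt{\frac{2}{149} \left(-84\right) \left(-197 - 16241\right) + \left(33 - 88\right)} = \sqrt{\frac{2}{149} \left(-84\right) \left(-16438\right) - 55} = \sqrt{\frac{2761584}{149} - 55} = \sqrt{\frac{2753389}{149}} = \frac{\sqrt{410254961}}{149}$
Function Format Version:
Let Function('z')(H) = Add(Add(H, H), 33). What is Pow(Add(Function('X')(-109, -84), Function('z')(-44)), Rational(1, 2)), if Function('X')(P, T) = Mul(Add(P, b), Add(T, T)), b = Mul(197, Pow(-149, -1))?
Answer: Mul(Rational(1, 149), Pow(410254961, Rational(1, 2))) ≈ 135.94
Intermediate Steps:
b = Rational(-197, 149) (b = Mul(197, Rational(-1, 149)) = Rational(-197, 149) ≈ -1.3221)
Function('X')(P, T) = Mul(2, T, Add(Rational(-197, 149), P)) (Function('X')(P, T) = Mul(Add(P, Rational(-197, 149)), Add(T, T)) = Mul(Add(Rational(-197, 149), P), Mul(2, T)) = Mul(2, T, Add(Rational(-197, 149), P)))
Function('z')(H) = Add(33, Mul(2, H)) (Function('z')(H) = Add(Mul(2, H), 33) = Add(33, Mul(2, H)))
Pow(Add(Function('X')(-109, -84), Function('z')(-44)), Rational(1, 2)) = Pow(Add(Mul(Rational(2, 149), -84, Add(-197, Mul(149, -109))), Add(33, Mul(2, -44))), Rational(1, 2)) = Pow(Add(Mul(Rational(2, 149), -84, Add(-197, -16241)), Add(33, -88)), Rational(1, 2)) = Pow(Add(Mul(Rational(2, 149), -84, -16438), -55), Rational(1, 2)) = Pow(Add(Rational(2761584, 149), -55), Rational(1, 2)) = Pow(Rational(2753389, 149), Rational(1, 2)) = Mul(Rational(1, 149), Pow(410254961, Rational(1, 2)))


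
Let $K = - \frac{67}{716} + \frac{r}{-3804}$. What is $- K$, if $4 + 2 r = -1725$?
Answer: $- \frac{182057}{1361832} \approx -0.13369$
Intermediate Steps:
$r = - \frac{1729}{2}$ ($r = -2 + \frac{1}{2} \left(-1725\right) = -2 - \frac{1725}{2} = - \frac{1729}{2} \approx -864.5$)
$K = \frac{182057}{1361832}$ ($K = - \frac{67}{716} - \frac{1729}{2 \left(-3804\right)} = \left(-67\right) \frac{1}{716} - - \frac{1729}{7608} = - \frac{67}{716} + \frac{1729}{7608} = \frac{182057}{1361832} \approx 0.13369$)
$- K = \left(-1\right) \frac{182057}{1361832} = - \frac{182057}{1361832}$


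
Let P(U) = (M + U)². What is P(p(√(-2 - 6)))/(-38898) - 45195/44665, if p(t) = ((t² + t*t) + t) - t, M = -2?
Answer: -19694073/19304213 ≈ -1.0202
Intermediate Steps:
p(t) = 2*t² (p(t) = ((t² + t²) + t) - t = (2*t² + t) - t = (t + 2*t²) - t = 2*t²)
P(U) = (-2 + U)²
P(p(√(-2 - 6)))/(-38898) - 45195/44665 = (-2 + 2*(√(-2 - 6))²)²/(-38898) - 45195/44665 = (-2 + 2*(√(-8))²)²*(-1/38898) - 45195*1/44665 = (-2 + 2*(2*I*√2)²)²*(-1/38898) - 9039/8933 = (-2 + 2*(-8))²*(-1/38898) - 9039/8933 = (-2 - 16)²*(-1/38898) - 9039/8933 = (-18)²*(-1/38898) - 9039/8933 = 324*(-1/38898) - 9039/8933 = -18/2161 - 9039/8933 = -19694073/19304213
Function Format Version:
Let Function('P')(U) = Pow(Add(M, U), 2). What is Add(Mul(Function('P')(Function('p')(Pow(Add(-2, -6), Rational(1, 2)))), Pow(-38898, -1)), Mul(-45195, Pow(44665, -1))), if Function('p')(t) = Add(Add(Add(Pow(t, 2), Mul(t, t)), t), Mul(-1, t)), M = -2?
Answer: Rational(-19694073, 19304213) ≈ -1.0202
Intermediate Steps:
Function('p')(t) = Mul(2, Pow(t, 2)) (Function('p')(t) = Add(Add(Add(Pow(t, 2), Pow(t, 2)), t), Mul(-1, t)) = Add(Add(Mul(2, Pow(t, 2)), t), Mul(-1, t)) = Add(Add(t, Mul(2, Pow(t, 2))), Mul(-1, t)) = Mul(2, Pow(t, 2)))
Function('P')(U) = Pow(Add(-2, U), 2)
Add(Mul(Function('P')(Function('p')(Pow(Add(-2, -6), Rational(1, 2)))), Pow(-38898, -1)), Mul(-45195, Pow(44665, -1))) = Add(Mul(Pow(Add(-2, Mul(2, Pow(Pow(Add(-2, -6), Rational(1, 2)), 2))), 2), Pow(-38898, -1)), Mul(-45195, Pow(44665, -1))) = Add(Mul(Pow(Add(-2, Mul(2, Pow(Pow(-8, Rational(1, 2)), 2))), 2), Rational(-1, 38898)), Mul(-45195, Rational(1, 44665))) = Add(Mul(Pow(Add(-2, Mul(2, Pow(Mul(2, I, Pow(2, Rational(1, 2))), 2))), 2), Rational(-1, 38898)), Rational(-9039, 8933)) = Add(Mul(Pow(Add(-2, Mul(2, -8)), 2), Rational(-1, 38898)), Rational(-9039, 8933)) = Add(Mul(Pow(Add(-2, -16), 2), Rational(-1, 38898)), Rational(-9039, 8933)) = Add(Mul(Pow(-18, 2), Rational(-1, 38898)), Rational(-9039, 8933)) = Add(Mul(324, Rational(-1, 38898)), Rational(-9039, 8933)) = Add(Rational(-18, 2161), Rational(-9039, 8933)) = Rational(-19694073, 19304213)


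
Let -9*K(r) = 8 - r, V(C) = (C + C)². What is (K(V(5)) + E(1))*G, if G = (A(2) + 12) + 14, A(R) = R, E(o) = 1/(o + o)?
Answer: 2702/9 ≈ 300.22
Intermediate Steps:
V(C) = 4*C² (V(C) = (2*C)² = 4*C²)
E(o) = 1/(2*o)
K(r) = -8/9 + r/9 (K(r) = -(8 - r)/9 = -8/9 + r/9)
G = 28 (G = (2 + 12) + 14 = 14 + 14 = 28)
(K(V(5)) + E(1))*G = ((-8/9 + (4*5²)/9) + (½)/1)*28 = ((-8/9 + (4*25)/9) + (½)*1)*28 = ((-8/9 + (⅑)*100) + ½)*28 = ((-8/9 + 100/9) + ½)*28 = (92/9 + ½)*28 = (193/18)*28 = 2702/9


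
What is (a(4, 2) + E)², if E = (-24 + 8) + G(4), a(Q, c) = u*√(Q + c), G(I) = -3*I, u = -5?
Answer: 934 + 280*√6 ≈ 1619.9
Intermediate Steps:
a(Q, c) = -5*√(Q + c)
E = -28 (E = (-24 + 8) - 3*4 = -16 - 12 = -28)
(a(4, 2) + E)² = (-5*√(4 + 2) - 28)² = (-5*√6 - 28)² = (-28 - 5*√6)²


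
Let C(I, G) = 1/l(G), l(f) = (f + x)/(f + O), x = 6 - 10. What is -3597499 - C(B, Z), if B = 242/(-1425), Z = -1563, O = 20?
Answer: -5637282476/1567 ≈ -3.5975e+6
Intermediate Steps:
x = -4
B = -242/1425 (B = 242*(-1/1425) = -242/1425 ≈ -0.16982)
l(f) = (-4 + f)/(20 + f) (l(f) = (f - 4)/(f + 20) = (-4 + f)/(20 + f))
C(I, G) = (20 + G)/(-4 + G) (C(I, G) = 1/((-4 + G)/(20 + G)) = (20 + G)/(-4 + G))
-3597499 - C(B, Z) = -3597499 - (20 - 1563)/(-4 - 1563) = -3597499 - (-1543)/(-1567) = -3597499 - (-1)*(-1543)/1567 = -3597499 - 1*1543/1567 = -3597499 - 1543/1567 = -5637282476/1567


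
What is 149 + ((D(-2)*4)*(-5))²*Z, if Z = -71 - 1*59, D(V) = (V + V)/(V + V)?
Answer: -51851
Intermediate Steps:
D(V) = 1 (D(V) = (2*V)/((2*V)) = (2*V)*(1/(2*V)) = 1)
Z = -130 (Z = -71 - 59 = -130)
149 + ((D(-2)*4)*(-5))²*Z = 149 + ((1*4)*(-5))²*(-130) = 149 + (4*(-5))²*(-130) = 149 + (-20)²*(-130) = 149 + 400*(-130) = 149 - 52000 = -51851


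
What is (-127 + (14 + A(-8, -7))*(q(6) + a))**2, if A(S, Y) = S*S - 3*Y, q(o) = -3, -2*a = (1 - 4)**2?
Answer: 3024121/4 ≈ 7.5603e+5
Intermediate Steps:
a = -9/2 (a = -(1 - 4)**2/2 = -1/2*(-3)**2 = -1/2*9 = -9/2 ≈ -4.5000)
A(S, Y) = S**2 - 3*Y
(-127 + (14 + A(-8, -7))*(q(6) + a))**2 = (-127 + (14 + ((-8)**2 - 3*(-7)))*(-3 - 9/2))**2 = (-127 + (14 + (64 + 21))*(-15/2))**2 = (-127 + (14 + 85)*(-15/2))**2 = (-127 + 99*(-15/2))**2 = (-127 - 1485/2)**2 = (-1739/2)**2 = 3024121/4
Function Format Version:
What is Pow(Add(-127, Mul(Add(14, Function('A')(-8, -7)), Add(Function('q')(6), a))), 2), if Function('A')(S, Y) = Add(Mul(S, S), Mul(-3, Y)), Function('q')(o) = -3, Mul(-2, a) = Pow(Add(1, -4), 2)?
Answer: Rational(3024121, 4) ≈ 7.5603e+5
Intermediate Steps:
a = Rational(-9, 2) (a = Mul(Rational(-1, 2), Pow(Add(1, -4), 2)) = Mul(Rational(-1, 2), Pow(-3, 2)) = Mul(Rational(-1, 2), 9) = Rational(-9, 2) ≈ -4.5000)
Function('A')(S, Y) = Add(Pow(S, 2), Mul(-3, Y))
Pow(Add(-127, Mul(Add(14, Function('A')(-8, -7)), Add(Function('q')(6), a))), 2) = Pow(Add(-127, Mul(Add(14, Add(Pow(-8, 2), Mul(-3, -7))), Add(-3, Rational(-9, 2)))), 2) = Pow(Add(-127, Mul(Add(14, Add(64, 21)), Rational(-15, 2))), 2) = Pow(Add(-127, Mul(Add(14, 85), Rational(-15, 2))), 2) = Pow(Add(-127, Mul(99, Rational(-15, 2))), 2) = Pow(Add(-127, Rational(-1485, 2)), 2) = Pow(Rational(-1739, 2), 2) = Rational(3024121, 4)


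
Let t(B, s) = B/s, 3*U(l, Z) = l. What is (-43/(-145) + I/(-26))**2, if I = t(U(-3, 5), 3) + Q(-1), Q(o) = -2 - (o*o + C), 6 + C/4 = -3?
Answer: 29463184/31979025 ≈ 0.92133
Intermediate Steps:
C = -36 (C = -24 + 4*(-3) = -24 - 12 = -36)
U(l, Z) = l/3
Q(o) = 34 - o**2 (Q(o) = -2 - (o*o - 36) = -2 - (o**2 - 36) = -2 - (-36 + o**2) = -2 + (36 - o**2) = 34 - o**2)
I = 98/3 (I = ((1/3)*(-3))/3 + (34 - 1*(-1)**2) = -1*1/3 + (34 - 1*1) = -1/3 + (34 - 1) = -1/3 + 33 = 98/3 ≈ 32.667)
(-43/(-145) + I/(-26))**2 = (-43/(-145) + (98/3)/(-26))**2 = (-43*(-1/145) + (98/3)*(-1/26))**2 = (43/145 - 49/39)**2 = (-5428/5655)**2 = 29463184/31979025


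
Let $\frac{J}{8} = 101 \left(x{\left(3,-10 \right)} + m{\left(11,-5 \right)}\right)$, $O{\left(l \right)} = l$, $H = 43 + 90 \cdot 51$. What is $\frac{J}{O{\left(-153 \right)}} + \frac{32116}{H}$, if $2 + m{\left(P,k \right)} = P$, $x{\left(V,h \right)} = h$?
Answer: $\frac{8657212}{708849} \approx 12.213$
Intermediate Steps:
$H = 4633$ ($H = 43 + 4590 = 4633$)
$m{\left(P,k \right)} = -2 + P$
$J = -808$ ($J = 8 \cdot 101 \left(-10 + \left(-2 + 11\right)\right) = 8 \cdot 101 \left(-10 + 9\right) = 8 \cdot 101 \left(-1\right) = 8 \left(-101\right) = -808$)
$\frac{J}{O{\left(-153 \right)}} + \frac{32116}{H} = - \frac{808}{-153} + \frac{32116}{4633} = \left(-808\right) \left(- \frac{1}{153}\right) + 32116 \cdot \frac{1}{4633} = \frac{808}{153} + \frac{32116}{4633} = \frac{8657212}{708849}$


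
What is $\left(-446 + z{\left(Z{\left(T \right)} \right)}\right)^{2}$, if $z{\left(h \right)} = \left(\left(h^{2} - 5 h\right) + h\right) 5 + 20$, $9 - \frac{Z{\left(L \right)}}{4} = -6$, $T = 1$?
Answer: $268107876$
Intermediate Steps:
$Z{\left(L \right)} = 60$ ($Z{\left(L \right)} = 36 - -24 = 36 + 24 = 60$)
$z{\left(h \right)} = 20 - 20 h + 5 h^{2}$ ($z{\left(h \right)} = \left(h^{2} - 4 h\right) 5 + 20 = \left(- 20 h + 5 h^{2}\right) + 20 = 20 - 20 h + 5 h^{2}$)
$\left(-446 + z{\left(Z{\left(T \right)} \right)}\right)^{2} = \left(-446 + \left(20 - 1200 + 5 \cdot 60^{2}\right)\right)^{2} = \left(-446 + \left(20 - 1200 + 5 \cdot 3600\right)\right)^{2} = \left(-446 + \left(20 - 1200 + 18000\right)\right)^{2} = \left(-446 + 16820\right)^{2} = 16374^{2} = 268107876$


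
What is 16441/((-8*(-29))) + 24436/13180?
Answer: 55590383/764440 ≈ 72.720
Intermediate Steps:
16441/((-8*(-29))) + 24436/13180 = 16441/232 + 24436*(1/13180) = 16441*(1/232) + 6109/3295 = 16441/232 + 6109/3295 = 55590383/764440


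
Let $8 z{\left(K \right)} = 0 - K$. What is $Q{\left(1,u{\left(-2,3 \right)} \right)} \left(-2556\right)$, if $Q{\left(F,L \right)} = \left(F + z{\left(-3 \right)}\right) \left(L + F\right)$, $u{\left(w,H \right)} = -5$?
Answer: $14058$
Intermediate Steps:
$z{\left(K \right)} = - \frac{K}{8}$ ($z{\left(K \right)} = \frac{0 - K}{8} = \frac{\left(-1\right) K}{8} = - \frac{K}{8}$)
$Q{\left(F,L \right)} = \left(\frac{3}{8} + F\right) \left(F + L\right)$ ($Q{\left(F,L \right)} = \left(F - - \frac{3}{8}\right) \left(L + F\right) = \left(F + \frac{3}{8}\right) \left(F + L\right) = \left(\frac{3}{8} + F\right) \left(F + L\right)$)
$Q{\left(1,u{\left(-2,3 \right)} \right)} \left(-2556\right) = \left(1^{2} + \frac{3}{8} \cdot 1 + \frac{3}{8} \left(-5\right) + 1 \left(-5\right)\right) \left(-2556\right) = \left(1 + \frac{3}{8} - \frac{15}{8} - 5\right) \left(-2556\right) = \left(- \frac{11}{2}\right) \left(-2556\right) = 14058$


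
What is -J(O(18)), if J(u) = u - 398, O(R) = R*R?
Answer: 74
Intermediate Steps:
O(R) = R²
J(u) = -398 + u
-J(O(18)) = -(-398 + 18²) = -(-398 + 324) = -1*(-74) = 74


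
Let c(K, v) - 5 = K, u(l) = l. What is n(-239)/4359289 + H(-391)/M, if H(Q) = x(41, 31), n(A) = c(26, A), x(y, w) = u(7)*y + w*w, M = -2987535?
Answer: -1782593029/4341176154205 ≈ -0.00041062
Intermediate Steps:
c(K, v) = 5 + K
x(y, w) = w² + 7*y (x(y, w) = 7*y + w*w = 7*y + w² = w² + 7*y)
n(A) = 31 (n(A) = 5 + 26 = 31)
H(Q) = 1248 (H(Q) = 31² + 7*41 = 961 + 287 = 1248)
n(-239)/4359289 + H(-391)/M = 31/4359289 + 1248/(-2987535) = 31*(1/4359289) + 1248*(-1/2987535) = 31/4359289 - 416/995845 = -1782593029/4341176154205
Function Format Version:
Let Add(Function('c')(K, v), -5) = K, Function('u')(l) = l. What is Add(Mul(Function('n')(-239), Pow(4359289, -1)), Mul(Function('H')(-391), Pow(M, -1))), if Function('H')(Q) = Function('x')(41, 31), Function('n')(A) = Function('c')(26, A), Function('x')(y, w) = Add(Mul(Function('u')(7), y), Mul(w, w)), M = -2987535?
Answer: Rational(-1782593029, 4341176154205) ≈ -0.00041062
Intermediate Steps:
Function('c')(K, v) = Add(5, K)
Function('x')(y, w) = Add(Pow(w, 2), Mul(7, y)) (Function('x')(y, w) = Add(Mul(7, y), Mul(w, w)) = Add(Mul(7, y), Pow(w, 2)) = Add(Pow(w, 2), Mul(7, y)))
Function('n')(A) = 31 (Function('n')(A) = Add(5, 26) = 31)
Function('H')(Q) = 1248 (Function('H')(Q) = Add(Pow(31, 2), Mul(7, 41)) = Add(961, 287) = 1248)
Add(Mul(Function('n')(-239), Pow(4359289, -1)), Mul(Function('H')(-391), Pow(M, -1))) = Add(Mul(31, Pow(4359289, -1)), Mul(1248, Pow(-2987535, -1))) = Add(Mul(31, Rational(1, 4359289)), Mul(1248, Rational(-1, 2987535))) = Add(Rational(31, 4359289), Rational(-416, 995845)) = Rational(-1782593029, 4341176154205)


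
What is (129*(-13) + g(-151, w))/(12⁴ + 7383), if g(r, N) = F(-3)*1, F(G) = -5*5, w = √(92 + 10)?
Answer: -1702/28119 ≈ -0.060528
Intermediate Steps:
w = √102 ≈ 10.100
F(G) = -25
g(r, N) = -25 (g(r, N) = -25*1 = -25)
(129*(-13) + g(-151, w))/(12⁴ + 7383) = (129*(-13) - 25)/(12⁴ + 7383) = (-1677 - 25)/(20736 + 7383) = -1702/28119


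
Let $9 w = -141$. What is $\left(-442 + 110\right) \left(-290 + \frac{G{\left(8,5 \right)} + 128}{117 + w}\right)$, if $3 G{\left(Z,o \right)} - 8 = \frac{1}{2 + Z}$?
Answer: $\frac{72847357}{760} \approx 95852.0$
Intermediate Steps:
$w = - \frac{47}{3}$ ($w = \frac{1}{9} \left(-141\right) = - \frac{47}{3} \approx -15.667$)
$G{\left(Z,o \right)} = \frac{8}{3} + \frac{1}{3 \left(2 + Z\right)}$
$\left(-442 + 110\right) \left(-290 + \frac{G{\left(8,5 \right)} + 128}{117 + w}\right) = \left(-442 + 110\right) \left(-290 + \frac{\frac{17 + 8 \cdot 8}{3 \left(2 + 8\right)} + 128}{117 - \frac{47}{3}}\right) = - 332 \left(-290 + \frac{\frac{17 + 64}{3 \cdot 10} + 128}{\frac{304}{3}}\right) = - 332 \left(-290 + \left(\frac{1}{3} \cdot \frac{1}{10} \cdot 81 + 128\right) \frac{3}{304}\right) = - 332 \left(-290 + \left(\frac{27}{10} + 128\right) \frac{3}{304}\right) = - 332 \left(-290 + \frac{1307}{10} \cdot \frac{3}{304}\right) = - 332 \left(-290 + \frac{3921}{3040}\right) = \left(-332\right) \left(- \frac{877679}{3040}\right) = \frac{72847357}{760}$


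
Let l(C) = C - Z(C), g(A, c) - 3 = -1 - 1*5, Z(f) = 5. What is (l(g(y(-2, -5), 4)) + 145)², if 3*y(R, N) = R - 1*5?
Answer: 18769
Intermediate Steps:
y(R, N) = -5/3 + R/3 (y(R, N) = (R - 1*5)/3 = (R - 5)/3 = (-5 + R)/3 = -5/3 + R/3)
g(A, c) = -3 (g(A, c) = 3 + (-1 - 1*5) = 3 + (-1 - 5) = 3 - 6 = -3)
l(C) = -5 + C (l(C) = C - 1*5 = C - 5 = -5 + C)
(l(g(y(-2, -5), 4)) + 145)² = ((-5 - 3) + 145)² = (-8 + 145)² = 137² = 18769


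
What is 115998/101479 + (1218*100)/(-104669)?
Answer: -218747538/10621705451 ≈ -0.020594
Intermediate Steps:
115998/101479 + (1218*100)/(-104669) = 115998*(1/101479) + 121800*(-1/104669) = 115998/101479 - 121800/104669 = -218747538/10621705451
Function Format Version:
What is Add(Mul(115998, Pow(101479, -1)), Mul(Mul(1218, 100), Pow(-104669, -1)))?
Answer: Rational(-218747538, 10621705451) ≈ -0.020594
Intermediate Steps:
Add(Mul(115998, Pow(101479, -1)), Mul(Mul(1218, 100), Pow(-104669, -1))) = Add(Mul(115998, Rational(1, 101479)), Mul(121800, Rational(-1, 104669))) = Add(Rational(115998, 101479), Rational(-121800, 104669)) = Rational(-218747538, 10621705451)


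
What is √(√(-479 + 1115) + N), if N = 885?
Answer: √(885 + 2*√159) ≈ 30.170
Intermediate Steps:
√(√(-479 + 1115) + N) = √(√(-479 + 1115) + 885) = √(√636 + 885) = √(2*√159 + 885) = √(885 + 2*√159)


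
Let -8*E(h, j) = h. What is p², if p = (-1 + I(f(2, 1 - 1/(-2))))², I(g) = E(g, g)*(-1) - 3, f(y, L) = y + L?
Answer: 10556001/65536 ≈ 161.07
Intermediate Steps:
E(h, j) = -h/8
f(y, L) = L + y
I(g) = -3 + g/8 (I(g) = -g/8*(-1) - 3 = g/8 - 3 = -3 + g/8)
p = 3249/256 (p = (-1 + (-3 + ((1 - 1/(-2)) + 2)/8))² = (-1 + (-3 + ((1 - 1*(-½)) + 2)/8))² = (-1 + (-3 + ((1 + ½) + 2)/8))² = (-1 + (-3 + (3/2 + 2)/8))² = (-1 + (-3 + (⅛)*(7/2)))² = (-1 + (-3 + 7/16))² = (-1 - 41/16)² = (-57/16)² = 3249/256 ≈ 12.691)
p² = (3249/256)² = 10556001/65536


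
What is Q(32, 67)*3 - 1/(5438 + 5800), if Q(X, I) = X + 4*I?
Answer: 10114199/11238 ≈ 900.00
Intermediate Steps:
Q(32, 67)*3 - 1/(5438 + 5800) = (32 + 4*67)*3 - 1/(5438 + 5800) = (32 + 268)*3 - 1/11238 = 300*3 - 1*1/11238 = 900 - 1/11238 = 10114199/11238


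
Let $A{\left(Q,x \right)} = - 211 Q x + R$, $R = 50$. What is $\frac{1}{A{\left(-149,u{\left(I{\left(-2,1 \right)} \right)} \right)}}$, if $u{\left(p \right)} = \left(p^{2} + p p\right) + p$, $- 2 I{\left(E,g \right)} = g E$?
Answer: $\frac{1}{94367} \approx 1.0597 \cdot 10^{-5}$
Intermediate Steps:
$I{\left(E,g \right)} = - \frac{E g}{2}$ ($I{\left(E,g \right)} = - \frac{g E}{2} = - \frac{E g}{2}$)
$u{\left(p \right)} = p + 2 p^{2}$ ($u{\left(p \right)} = \left(p^{2} + p^{2}\right) + p = 2 p^{2} + p = p + 2 p^{2}$)
$A{\left(Q,x \right)} = 50 - 211 Q x$ ($A{\left(Q,x \right)} = - 211 Q x + 50 = 50 - 211 Q x$)
$\frac{1}{A{\left(-149,u{\left(I{\left(-2,1 \right)} \right)} \right)}} = \frac{1}{50 - - 31439 \left(- \frac{1}{2}\right) \left(-2\right) 1 \left(1 + 2 \left(\left(- \frac{1}{2}\right) \left(-2\right) 1\right)\right)} = \frac{1}{50 - - 31439 \cdot 1 \left(1 + 2 \cdot 1\right)} = \frac{1}{50 - - 31439 \cdot 1 \left(1 + 2\right)} = \frac{1}{50 - - 31439 \cdot 1 \cdot 3} = \frac{1}{50 - \left(-31439\right) 3} = \frac{1}{50 + 94317} = \frac{1}{94367}$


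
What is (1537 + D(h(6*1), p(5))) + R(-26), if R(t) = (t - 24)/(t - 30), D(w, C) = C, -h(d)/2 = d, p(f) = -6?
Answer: 42893/28 ≈ 1531.9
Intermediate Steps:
h(d) = -2*d
R(t) = (-24 + t)/(-30 + t)
(1537 + D(h(6*1), p(5))) + R(-26) = (1537 - 6) + (-24 - 26)/(-30 - 26) = 1531 - 50/(-56) = 1531 - 1/56*(-50) = 1531 + 25/28 = 42893/28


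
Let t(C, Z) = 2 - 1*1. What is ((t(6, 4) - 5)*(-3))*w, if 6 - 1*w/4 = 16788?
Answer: -805536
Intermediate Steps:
t(C, Z) = 1 (t(C, Z) = 2 - 1 = 1)
w = -67128 (w = 24 - 4*16788 = 24 - 67152 = -67128)
((t(6, 4) - 5)*(-3))*w = ((1 - 5)*(-3))*(-67128) = -4*(-3)*(-67128) = 12*(-67128) = -805536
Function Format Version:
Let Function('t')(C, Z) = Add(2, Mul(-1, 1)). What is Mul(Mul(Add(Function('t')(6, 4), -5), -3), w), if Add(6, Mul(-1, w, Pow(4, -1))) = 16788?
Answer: -805536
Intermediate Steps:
Function('t')(C, Z) = 1 (Function('t')(C, Z) = Add(2, -1) = 1)
w = -67128 (w = Add(24, Mul(-4, 16788)) = Add(24, -67152) = -67128)
Mul(Mul(Add(Function('t')(6, 4), -5), -3), w) = Mul(Mul(Add(1, -5), -3), -67128) = Mul(Mul(-4, -3), -67128) = Mul(12, -67128) = -805536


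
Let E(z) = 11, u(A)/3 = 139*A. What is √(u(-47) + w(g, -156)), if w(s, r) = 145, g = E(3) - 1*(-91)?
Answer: I*√19454 ≈ 139.48*I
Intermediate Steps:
u(A) = 417*A (u(A) = 3*(139*A) = 417*A)
g = 102 (g = 11 - 1*(-91) = 11 + 91 = 102)
√(u(-47) + w(g, -156)) = √(417*(-47) + 145) = √(-19599 + 145) = √(-19454) = I*√19454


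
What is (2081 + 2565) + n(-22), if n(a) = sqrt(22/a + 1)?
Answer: 4646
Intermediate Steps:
n(a) = sqrt(1 + 22/a)
(2081 + 2565) + n(-22) = (2081 + 2565) + sqrt((22 - 22)/(-22)) = 4646 + sqrt(-1/22*0) = 4646 + sqrt(0) = 4646 + 0 = 4646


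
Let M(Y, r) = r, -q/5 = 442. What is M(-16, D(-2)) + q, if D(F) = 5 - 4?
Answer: -2209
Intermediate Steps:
q = -2210 (q = -5*442 = -2210)
D(F) = 1
M(-16, D(-2)) + q = 1 - 2210 = -2209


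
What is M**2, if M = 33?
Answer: 1089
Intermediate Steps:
M**2 = 33**2 = 1089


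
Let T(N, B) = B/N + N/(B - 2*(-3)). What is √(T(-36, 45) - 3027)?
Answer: I*√3501473/34 ≈ 55.036*I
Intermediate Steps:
T(N, B) = B/N + N/(6 + B) (T(N, B) = B/N + N/(B + 6) = B/N + N/(6 + B))
√(T(-36, 45) - 3027) = √((45² + (-36)² + 6*45)/((-36)*(6 + 45)) - 3027) = √(-1/36*(2025 + 1296 + 270)/51 - 3027) = √(-1/36*1/51*3591 - 3027) = √(-133/68 - 3027) = √(-205969/68) = I*√3501473/34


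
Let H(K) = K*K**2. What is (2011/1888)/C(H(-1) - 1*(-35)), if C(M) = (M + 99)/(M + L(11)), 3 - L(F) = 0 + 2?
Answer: 10055/35872 ≈ 0.28030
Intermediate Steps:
H(K) = K**3
L(F) = 1 (L(F) = 3 - (0 + 2) = 3 - 1*2 = 3 - 2 = 1)
C(M) = (99 + M)/(1 + M) (C(M) = (M + 99)/(M + 1) = (99 + M)/(1 + M))
(2011/1888)/C(H(-1) - 1*(-35)) = (2011/1888)/(((99 + ((-1)**3 - 1*(-35)))/(1 + ((-1)**3 - 1*(-35))))) = (2011*(1/1888))/(((99 + (-1 + 35))/(1 + (-1 + 35)))) = 2011/(1888*(((99 + 34)/(1 + 34)))) = 2011/(1888*((133/35))) = 2011/(1888*(((1/35)*133))) = 2011/(1888*(19/5)) = (2011/1888)*(5/19) = 10055/35872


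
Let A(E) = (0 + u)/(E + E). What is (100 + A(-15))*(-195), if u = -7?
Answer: -39091/2 ≈ -19546.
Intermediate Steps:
A(E) = -7/(2*E) (A(E) = (0 - 7)/(E + E) = -7*1/(2*E) = -7/(2*E))
(100 + A(-15))*(-195) = (100 - 7/2/(-15))*(-195) = (100 - 7/2*(-1/15))*(-195) = (100 + 7/30)*(-195) = (3007/30)*(-195) = -39091/2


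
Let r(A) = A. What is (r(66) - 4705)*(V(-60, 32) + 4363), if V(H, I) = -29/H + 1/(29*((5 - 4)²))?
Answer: -35221704919/1740 ≈ -2.0242e+7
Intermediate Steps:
V(H, I) = 1/29 - 29/H (V(H, I) = -29/H + 1/(29*(1²)) = -29/H + (1/29)/1 = -29/H + (1/29)*1 = -29/H + 1/29 = 1/29 - 29/H)
(r(66) - 4705)*(V(-60, 32) + 4363) = (66 - 4705)*((1/29)*(-841 - 60)/(-60) + 4363) = -4639*((1/29)*(-1/60)*(-901) + 4363) = -4639*(901/1740 + 4363) = -4639*7592521/1740 = -35221704919/1740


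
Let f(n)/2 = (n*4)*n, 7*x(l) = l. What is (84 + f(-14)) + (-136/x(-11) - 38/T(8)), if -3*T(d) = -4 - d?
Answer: 38039/22 ≈ 1729.0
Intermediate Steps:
T(d) = 4/3 + d/3 (T(d) = -(-4 - d)/3 = 4/3 + d/3)
x(l) = l/7
f(n) = 8*n² (f(n) = 2*((n*4)*n) = 2*((4*n)*n) = 2*(4*n²) = 8*n²)
(84 + f(-14)) + (-136/x(-11) - 38/T(8)) = (84 + 8*(-14)²) + (-136/((⅐)*(-11)) - 38/(4/3 + (⅓)*8)) = (84 + 8*196) + (-136/(-11/7) - 38/(4/3 + 8/3)) = (84 + 1568) + (-136*(-7/11) - 38/4) = 1652 + (952/11 - 38*¼) = 1652 + (952/11 - 19/2) = 1652 + 1695/22 = 38039/22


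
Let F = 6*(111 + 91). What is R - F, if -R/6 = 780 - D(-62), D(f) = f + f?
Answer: -6636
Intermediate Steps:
D(f) = 2*f
F = 1212 (F = 6*202 = 1212)
R = -5424 (R = -6*(780 - 2*(-62)) = -6*(780 - 1*(-124)) = -6*(780 + 124) = -6*904 = -5424)
R - F = -5424 - 1*1212 = -5424 - 1212 = -6636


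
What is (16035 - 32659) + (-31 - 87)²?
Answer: -2700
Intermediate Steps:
(16035 - 32659) + (-31 - 87)² = -16624 + (-118)² = -16624 + 13924 = -2700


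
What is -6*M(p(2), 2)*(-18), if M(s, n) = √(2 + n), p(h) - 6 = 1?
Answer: 216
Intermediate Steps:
p(h) = 7 (p(h) = 6 + 1 = 7)
-6*M(p(2), 2)*(-18) = -6*√(2 + 2)*(-18) = -6*√4*(-18) = -6*2*(-18) = -12*(-18) = 216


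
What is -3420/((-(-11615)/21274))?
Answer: -14551416/2323 ≈ -6264.1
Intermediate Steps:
-3420/((-(-11615)/21274)) = -3420/((-1*(-11615/21274))) = -3420/11615/21274 = -3420*21274/11615 = -14551416/2323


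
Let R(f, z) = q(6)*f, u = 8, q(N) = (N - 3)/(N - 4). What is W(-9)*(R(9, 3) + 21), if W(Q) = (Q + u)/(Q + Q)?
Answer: 23/12 ≈ 1.9167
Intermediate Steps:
q(N) = (-3 + N)/(-4 + N)
W(Q) = (8 + Q)/(2*Q) (W(Q) = (Q + 8)/(Q + Q) = (8 + Q)/((2*Q)) = (8 + Q)*(1/(2*Q)) = (8 + Q)/(2*Q))
R(f, z) = 3*f/2 (R(f, z) = ((-3 + 6)/(-4 + 6))*f = (3/2)*f = ((½)*3)*f = 3*f/2)
W(-9)*(R(9, 3) + 21) = ((½)*(8 - 9)/(-9))*((3/2)*9 + 21) = ((½)*(-⅑)*(-1))*(27/2 + 21) = (1/18)*(69/2) = 23/12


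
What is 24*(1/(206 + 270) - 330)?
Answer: -942474/119 ≈ -7920.0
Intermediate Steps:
24*(1/(206 + 270) - 330) = 24*(1/476 - 330) = 24*(-157079/476) = -942474/119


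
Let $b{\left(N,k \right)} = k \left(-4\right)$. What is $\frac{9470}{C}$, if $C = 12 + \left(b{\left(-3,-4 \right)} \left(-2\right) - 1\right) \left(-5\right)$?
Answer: $\frac{9470}{177} \approx 53.503$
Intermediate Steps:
$b{\left(N,k \right)} = - 4 k$
$C = 177$ ($C = 12 + \left(\left(-4\right) \left(-4\right) \left(-2\right) - 1\right) \left(-5\right) = 12 + \left(16 \left(-2\right) - 1\right) \left(-5\right) = 12 + \left(-32 - 1\right) \left(-5\right) = 12 - -165 = 12 + 165 = 177$)
$\frac{9470}{C} = \frac{9470}{177}$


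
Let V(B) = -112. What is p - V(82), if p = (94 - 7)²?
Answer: 7681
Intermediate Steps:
p = 7569 (p = 87² = 7569)
p - V(82) = 7569 - 1*(-112) = 7569 + 112 = 7681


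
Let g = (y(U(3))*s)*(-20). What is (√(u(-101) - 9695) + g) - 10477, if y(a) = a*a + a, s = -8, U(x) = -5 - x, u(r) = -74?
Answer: -1517 + I*√9769 ≈ -1517.0 + 98.838*I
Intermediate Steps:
y(a) = a + a² (y(a) = a² + a = a + a²)
g = 8960 (g = (((-5 - 1*3)*(1 + (-5 - 1*3)))*(-8))*(-20) = (((-5 - 3)*(1 + (-5 - 3)))*(-8))*(-20) = (-8*(1 - 8)*(-8))*(-20) = (-8*(-7)*(-8))*(-20) = (56*(-8))*(-20) = -448*(-20) = 8960)
(√(u(-101) - 9695) + g) - 10477 = (√(-74 - 9695) + 8960) - 10477 = (√(-9769) + 8960) - 10477 = (I*√9769 + 8960) - 10477 = (8960 + I*√9769) - 10477 = -1517 + I*√9769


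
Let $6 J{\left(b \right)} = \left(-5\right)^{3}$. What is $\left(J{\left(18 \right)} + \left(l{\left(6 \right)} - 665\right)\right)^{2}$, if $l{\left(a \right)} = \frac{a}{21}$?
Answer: $\frac{829036849}{1764} \approx 4.6998 \cdot 10^{5}$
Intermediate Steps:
$J{\left(b \right)} = - \frac{125}{6}$ ($J{\left(b \right)} = \frac{\left(-5\right)^{3}}{6} = \frac{1}{6} \left(-125\right) = - \frac{125}{6}$)
$l{\left(a \right)} = \frac{a}{21}$ ($l{\left(a \right)} = a \frac{1}{21} = \frac{a}{21}$)
$\left(J{\left(18 \right)} + \left(l{\left(6 \right)} - 665\right)\right)^{2} = \left(- \frac{125}{6} + \left(\frac{1}{21} \cdot 6 - 665\right)\right)^{2} = \left(- \frac{125}{6} + \left(\frac{2}{7} - 665\right)\right)^{2} = \left(- \frac{125}{6} - \frac{4653}{7}\right)^{2} = \left(- \frac{28793}{42}\right)^{2} = \frac{829036849}{1764}$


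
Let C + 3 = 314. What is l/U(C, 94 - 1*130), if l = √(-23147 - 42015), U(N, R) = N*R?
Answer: -I*√65162/11196 ≈ -0.0228*I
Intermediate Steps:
C = 311 (C = -3 + 314 = 311)
l = I*√65162 (l = √(-65162) = I*√65162 ≈ 255.27*I)
l/U(C, 94 - 1*130) = (I*√65162)/((311*(94 - 1*130))) = (I*√65162)/((311*(94 - 130))) = (I*√65162)/((311*(-36))) = (I*√65162)/(-11196) = (I*√65162)*(-1/11196) = -I*√65162/11196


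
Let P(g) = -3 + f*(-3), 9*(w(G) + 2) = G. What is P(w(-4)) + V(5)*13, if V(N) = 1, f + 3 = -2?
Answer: 25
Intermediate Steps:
f = -5 (f = -3 - 2 = -5)
w(G) = -2 + G/9
P(g) = 12 (P(g) = -3 - 5*(-3) = -3 + 15 = 12)
P(w(-4)) + V(5)*13 = 12 + 1*13 = 12 + 13 = 25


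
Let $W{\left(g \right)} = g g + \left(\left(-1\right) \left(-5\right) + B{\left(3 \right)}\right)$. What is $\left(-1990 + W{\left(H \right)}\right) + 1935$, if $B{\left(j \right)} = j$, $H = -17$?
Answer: $242$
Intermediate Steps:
$W{\left(g \right)} = 8 + g^{2}$ ($W{\left(g \right)} = g g + \left(\left(-1\right) \left(-5\right) + 3\right) = g^{2} + \left(5 + 3\right) = g^{2} + 8 = 8 + g^{2}$)
$\left(-1990 + W{\left(H \right)}\right) + 1935 = \left(-1990 + \left(8 + \left(-17\right)^{2}\right)\right) + 1935 = \left(-1990 + \left(8 + 289\right)\right) + 1935 = \left(-1990 + 297\right) + 1935 = -1693 + 1935 = 242$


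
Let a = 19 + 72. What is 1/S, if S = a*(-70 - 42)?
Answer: -1/10192 ≈ -9.8116e-5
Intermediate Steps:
a = 91
S = -10192 (S = 91*(-70 - 42) = 91*(-112) = -10192)
1/S = 1/(-10192) = -1/10192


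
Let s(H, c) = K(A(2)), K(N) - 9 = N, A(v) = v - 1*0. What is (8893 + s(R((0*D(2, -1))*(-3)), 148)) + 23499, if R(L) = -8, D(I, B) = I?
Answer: 32403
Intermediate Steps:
A(v) = v (A(v) = v + 0 = v)
K(N) = 9 + N
s(H, c) = 11 (s(H, c) = 9 + 2 = 11)
(8893 + s(R((0*D(2, -1))*(-3)), 148)) + 23499 = (8893 + 11) + 23499 = 8904 + 23499 = 32403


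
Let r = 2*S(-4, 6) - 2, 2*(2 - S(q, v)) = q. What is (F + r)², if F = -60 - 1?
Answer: 3025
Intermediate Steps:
S(q, v) = 2 - q/2
F = -61
r = 6 (r = 2*(2 - ½*(-4)) - 2 = 2*(2 + 2) - 2 = 2*4 - 2 = 8 - 2 = 6)
(F + r)² = (-61 + 6)² = (-55)² = 3025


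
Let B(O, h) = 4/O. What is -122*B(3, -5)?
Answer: -488/3 ≈ -162.67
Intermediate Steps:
-122*B(3, -5) = -488/3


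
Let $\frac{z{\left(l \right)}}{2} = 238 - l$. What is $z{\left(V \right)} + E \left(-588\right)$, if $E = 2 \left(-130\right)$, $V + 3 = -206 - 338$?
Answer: $154450$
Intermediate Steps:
$V = -547$ ($V = -3 - 544 = -547$)
$z{\left(l \right)} = 476 - 2 l$ ($z{\left(l \right)} = 2 \left(238 - l\right) = 476 - 2 l$)
$E = -260$
$z{\left(V \right)} + E \left(-588\right) = \left(476 - -1094\right) - -152880 = \left(476 + 1094\right) + 152880 = 1570 + 152880 = 154450$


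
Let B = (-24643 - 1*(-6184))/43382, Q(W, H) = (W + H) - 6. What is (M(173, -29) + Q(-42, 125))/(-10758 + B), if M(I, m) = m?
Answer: -694112/155574005 ≈ -0.0044616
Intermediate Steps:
Q(W, H) = -6 + H + W (Q(W, H) = (H + W) - 6 = -6 + H + W)
B = -18459/43382 (B = (-24643 + 6184)*(1/43382) = -18459*1/43382 = -18459/43382 ≈ -0.42550)
(M(173, -29) + Q(-42, 125))/(-10758 + B) = (-29 + (-6 + 125 - 42))/(-10758 - 18459/43382) = (-29 + 77)/(-466722015/43382) = 48*(-43382/466722015) = -694112/155574005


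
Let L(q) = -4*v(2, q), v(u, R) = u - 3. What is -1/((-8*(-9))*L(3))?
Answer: -1/288 ≈ -0.0034722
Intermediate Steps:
v(u, R) = -3 + u
L(q) = 4 (L(q) = -4*(-3 + 2) = -4*(-1) = 4)
-1/((-8*(-9))*L(3)) = -1/(-8*(-9)*4) = -1/(72*4) = -1/288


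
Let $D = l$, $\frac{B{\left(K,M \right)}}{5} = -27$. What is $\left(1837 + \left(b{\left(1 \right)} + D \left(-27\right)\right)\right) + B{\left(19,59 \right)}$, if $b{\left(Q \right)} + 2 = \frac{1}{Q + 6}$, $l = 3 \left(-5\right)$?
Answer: $\frac{14736}{7} \approx 2105.1$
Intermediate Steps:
$B{\left(K,M \right)} = -135$ ($B{\left(K,M \right)} = 5 \left(-27\right) = -135$)
$l = -15$
$b{\left(Q \right)} = -2 + \frac{1}{6 + Q}$ ($b{\left(Q \right)} = -2 + \frac{1}{Q + 6} = -2 + \frac{1}{6 + Q}$)
$D = -15$
$\left(1837 + \left(b{\left(1 \right)} + D \left(-27\right)\right)\right) + B{\left(19,59 \right)} = \left(1837 + \left(\frac{-11 - 2}{6 + 1} - -405\right)\right) - 135 = \left(1837 + \left(\frac{-11 - 2}{7} + 405\right)\right) - 135 = \left(1837 + \left(\frac{1}{7} \left(-13\right) + 405\right)\right) - 135 = \left(1837 + \left(- \frac{13}{7} + 405\right)\right) - 135 = \left(1837 + \frac{2822}{7}\right) - 135 = \frac{15681}{7} - 135 = \frac{14736}{7}$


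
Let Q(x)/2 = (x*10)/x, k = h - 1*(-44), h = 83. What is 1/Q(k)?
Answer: 1/20 ≈ 0.050000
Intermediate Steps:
k = 127 (k = 83 - 1*(-44) = 83 + 44 = 127)
Q(x) = 20 (Q(x) = 2*((x*10)/x) = 2*((10*x)/x) = 2*10 = 20)
1/Q(k) = 1/20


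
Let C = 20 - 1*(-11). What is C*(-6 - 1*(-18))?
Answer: 372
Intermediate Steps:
C = 31 (C = 20 + 11 = 31)
C*(-6 - 1*(-18)) = 31*(-6 - 1*(-18)) = 31*(-6 + 18) = 31*12 = 372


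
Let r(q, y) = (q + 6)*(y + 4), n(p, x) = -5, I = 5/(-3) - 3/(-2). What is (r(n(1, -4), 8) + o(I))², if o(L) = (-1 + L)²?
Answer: 231361/1296 ≈ 178.52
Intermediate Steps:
I = -⅙ (I = 5*(-⅓) - 3*(-½) = -5/3 + 3/2 = -⅙ ≈ -0.16667)
r(q, y) = (4 + y)*(6 + q) (r(q, y) = (6 + q)*(4 + y) = (4 + y)*(6 + q))
(r(n(1, -4), 8) + o(I))² = ((24 + 4*(-5) + 6*8 - 5*8) + (-1 - ⅙)²)² = ((24 - 20 + 48 - 40) + (-7/6)²)² = (12 + 49/36)² = (481/36)² = 231361/1296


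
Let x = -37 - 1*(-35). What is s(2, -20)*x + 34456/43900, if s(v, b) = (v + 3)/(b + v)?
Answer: 132401/98775 ≈ 1.3404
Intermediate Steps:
s(v, b) = (3 + v)/(b + v)
x = -2 (x = -37 + 35 = -2)
s(2, -20)*x + 34456/43900 = ((3 + 2)/(-20 + 2))*(-2) + 34456/43900 = (5/(-18))*(-2) + 34456*(1/43900) = -1/18*5*(-2) + 8614/10975 = -5/18*(-2) + 8614/10975 = 5/9 + 8614/10975 = 132401/98775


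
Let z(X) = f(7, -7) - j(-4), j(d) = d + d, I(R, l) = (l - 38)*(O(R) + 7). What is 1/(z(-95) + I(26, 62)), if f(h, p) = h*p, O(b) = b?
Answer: 1/751 ≈ 0.0013316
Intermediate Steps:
I(R, l) = (-38 + l)*(7 + R) (I(R, l) = (l - 38)*(R + 7) = (-38 + l)*(7 + R))
j(d) = 2*d
z(X) = -41 (z(X) = 7*(-7) - 2*(-4) = -49 - 1*(-8) = -49 + 8 = -41)
1/(z(-95) + I(26, 62)) = 1/(-41 + (-266 - 38*26 + 7*62 + 26*62)) = 1/(-41 + (-266 - 988 + 434 + 1612)) = 1/(-41 + 792) = 1/751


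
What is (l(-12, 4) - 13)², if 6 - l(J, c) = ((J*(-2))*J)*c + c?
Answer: 1301881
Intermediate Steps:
l(J, c) = 6 - c + 2*c*J² (l(J, c) = 6 - (((J*(-2))*J)*c + c) = 6 - (((-2*J)*J)*c + c) = 6 - ((-2*J²)*c + c) = 6 - (-2*c*J² + c) = 6 - (c - 2*c*J²) = 6 + (-c + 2*c*J²) = 6 - c + 2*c*J²)
(l(-12, 4) - 13)² = ((6 - 1*4 + 2*4*(-12)²) - 13)² = ((6 - 4 + 2*4*144) - 13)² = ((6 - 4 + 1152) - 13)² = (1154 - 13)² = 1141² = 1301881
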